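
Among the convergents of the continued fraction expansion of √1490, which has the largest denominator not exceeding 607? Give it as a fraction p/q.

√1490 = [38; 1, 1, 1, 1, 76, …] (period length 5).
Convergents:
  p_0/q_0 = 38/1
  p_1/q_1 = 39/1
  p_2/q_2 = 77/2
  p_3/q_3 = 116/3
  p_4/q_4 = 193/5
  p_5/q_5 = 14784/383
  p_6/q_6 = 14977/388
  p_7/q_7 = 29761/771
q_6 = 388 ≤ 607 < 771 = q_7, so the answer is 14977/388.

14977/388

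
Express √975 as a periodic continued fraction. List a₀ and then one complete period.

[31; 4, 2, 4, 62]

a₀ = ⌊√975⌋ = 31.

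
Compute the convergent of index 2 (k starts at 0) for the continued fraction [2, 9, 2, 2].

40/19

Using pₖ = aₖpₖ₋₁ + pₖ₋₂, qₖ = aₖqₖ₋₁ + qₖ₋₂ (with p₋₁=1, p₋₂=0, q₋₁=0, q₋₂=1):
  k=0: a=2, p=2, q=1
  k=1: a=9, p=19, q=9
  k=2: a=2, p=40, q=19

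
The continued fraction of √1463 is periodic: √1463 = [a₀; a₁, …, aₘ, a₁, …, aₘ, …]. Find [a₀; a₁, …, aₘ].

[38; 4, 76]

a₀ = ⌊√1463⌋ = 38.
With m₀=0, d₀=1 and mₖ₊₁ = dₖaₖ − mₖ, dₖ₊₁ = (n − mₖ₊₁²)/dₖ, aₖ₊₁ = ⌊(a₀+mₖ₊₁)/dₖ₊₁⌋:
  k=1: m=38, d=19, a=4
  k=2: m=38, d=1, a=76
d=1 and a=2a₀=76 at k=2, so the next step gives (m, d) = (38, 19) again — its k=1 value — and the period has length 2.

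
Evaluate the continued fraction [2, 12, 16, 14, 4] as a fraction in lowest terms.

Fold from the inside: start with 4/1.
  14 + 1/4 = 57/4
  16 + 4/57 = 916/57
  12 + 57/916 = 11049/916
  2 + 916/11049 = 23014/11049

23014/11049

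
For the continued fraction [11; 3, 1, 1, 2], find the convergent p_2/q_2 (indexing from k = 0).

45/4

Using pₖ = aₖpₖ₋₁ + pₖ₋₂, qₖ = aₖqₖ₋₁ + qₖ₋₂ (with p₋₁=1, p₋₂=0, q₋₁=0, q₋₂=1):
  k=0: a=11, p=11, q=1
  k=1: a=3, p=34, q=3
  k=2: a=1, p=45, q=4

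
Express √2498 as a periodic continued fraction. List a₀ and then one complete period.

[49; 1, 48, 1, 98]

a₀ = ⌊√2498⌋ = 49.
With m₀=0, d₀=1 and mₖ₊₁ = dₖaₖ − mₖ, dₖ₊₁ = (n − mₖ₊₁²)/dₖ, aₖ₊₁ = ⌊(a₀+mₖ₊₁)/dₖ₊₁⌋:
  k=1: m=49, d=97, a=1
  k=2: m=48, d=2, a=48
  k=3: m=48, d=97, a=1
  k=4: m=49, d=1, a=98
d=1 and a=2a₀=98 at k=4, so the next step gives (m, d) = (49, 97) again — its k=1 value — and the period has length 4.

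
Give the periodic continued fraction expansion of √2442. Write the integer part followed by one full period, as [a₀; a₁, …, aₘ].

[49; 2, 2, 2, 98]

a₀ = ⌊√2442⌋ = 49.
With m₀=0, d₀=1 and mₖ₊₁ = dₖaₖ − mₖ, dₖ₊₁ = (n − mₖ₊₁²)/dₖ, aₖ₊₁ = ⌊(a₀+mₖ₊₁)/dₖ₊₁⌋:
  k=1: m=49, d=41, a=2
  k=2: m=33, d=33, a=2
  k=3: m=33, d=41, a=2
  k=4: m=49, d=1, a=98
d=1 and a=2a₀=98 at k=4, so the next step gives (m, d) = (49, 41) again — its k=1 value — and the period has length 4.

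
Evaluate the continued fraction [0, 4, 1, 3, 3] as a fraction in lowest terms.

Fold from the inside: start with 3/1.
  3 + 1/3 = 10/3
  1 + 3/10 = 13/10
  4 + 10/13 = 62/13
  0 + 13/62 = 13/62

13/62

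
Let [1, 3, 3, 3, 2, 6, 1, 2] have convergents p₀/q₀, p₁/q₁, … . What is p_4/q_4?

Using pₖ = aₖpₖ₋₁ + pₖ₋₂, qₖ = aₖqₖ₋₁ + qₖ₋₂ (with p₋₁=1, p₋₂=0, q₋₁=0, q₋₂=1):
  k=0: a=1, p=1, q=1
  k=1: a=3, p=4, q=3
  k=2: a=3, p=13, q=10
  k=3: a=3, p=43, q=33
  k=4: a=2, p=99, q=76

99/76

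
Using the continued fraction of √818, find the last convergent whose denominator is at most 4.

√818 = [28; 1, 1, 1, 1, 56, …] (period length 5).
Convergents:
  p_0/q_0 = 28/1
  p_1/q_1 = 29/1
  p_2/q_2 = 57/2
  p_3/q_3 = 86/3
  p_4/q_4 = 143/5
q_3 = 3 ≤ 4 < 5 = q_4, so the answer is 86/3.

86/3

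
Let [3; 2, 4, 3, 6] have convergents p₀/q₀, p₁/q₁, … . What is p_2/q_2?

31/9

Using pₖ = aₖpₖ₋₁ + pₖ₋₂, qₖ = aₖqₖ₋₁ + qₖ₋₂ (with p₋₁=1, p₋₂=0, q₋₁=0, q₋₂=1):
  k=0: a=3, p=3, q=1
  k=1: a=2, p=7, q=2
  k=2: a=4, p=31, q=9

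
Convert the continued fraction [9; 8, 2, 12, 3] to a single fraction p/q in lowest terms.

5954/653

Using pₖ = aₖpₖ₋₁ + pₖ₋₂ and qₖ = aₖqₖ₋₁ + qₖ₋₂:
  k=0: a=9, p=9, q=1
  k=1: a=8, p=73, q=8
  k=2: a=2, p=155, q=17
  k=3: a=12, p=1933, q=212
  k=4: a=3, p=5954, q=653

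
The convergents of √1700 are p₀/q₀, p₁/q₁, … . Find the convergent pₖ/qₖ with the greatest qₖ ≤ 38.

536/13

√1700 = [41; 4, 3, 20, 3, 4, 82, …] (period length 6).
Convergents:
  p_0/q_0 = 41/1
  p_1/q_1 = 165/4
  p_2/q_2 = 536/13
  p_3/q_3 = 10885/264
q_2 = 13 ≤ 38 < 264 = q_3, so the answer is 536/13.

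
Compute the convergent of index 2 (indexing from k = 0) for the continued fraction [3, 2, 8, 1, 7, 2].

59/17

Using pₖ = aₖpₖ₋₁ + pₖ₋₂, qₖ = aₖqₖ₋₁ + qₖ₋₂ (with p₋₁=1, p₋₂=0, q₋₁=0, q₋₂=1):
  k=0: a=3, p=3, q=1
  k=1: a=2, p=7, q=2
  k=2: a=8, p=59, q=17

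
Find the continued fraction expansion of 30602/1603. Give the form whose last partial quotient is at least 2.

[19; 11, 18, 8]

30602 = 19×1603 + 145
1603 = 11×145 + 8
145 = 18×8 + 1
8 = 8×1 + 0  (stop)
So 30602/1603 = [19; 11, 18, 8].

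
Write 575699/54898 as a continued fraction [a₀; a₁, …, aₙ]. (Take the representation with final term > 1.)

[10; 2, 18, 3, 3, 14, 3, 3]

575699 = 10·54898 + 26719
54898 = 2·26719 + 1460
26719 = 18·1460 + 439
1460 = 3·439 + 143
439 = 3·143 + 10
143 = 14·10 + 3
10 = 3·3 + 1
3 = 3·1 + 0  (stop)
So 575699/54898 = [10; 2, 18, 3, 3, 14, 3, 3].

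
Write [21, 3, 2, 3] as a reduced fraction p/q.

511/24

Fold from the inside: start with 3/1.
  2 + 1/3 = 7/3
  3 + 3/7 = 24/7
  21 + 7/24 = 511/24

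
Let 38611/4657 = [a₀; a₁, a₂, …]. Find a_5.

38611 = 8·4657 + 1355   →  a_0 = 8
4657 = 3·1355 + 592   →  a_1 = 3
1355 = 2·592 + 171   →  a_2 = 2
592 = 3·171 + 79   →  a_3 = 3
171 = 2·79 + 13   →  a_4 = 2
79 = 6·13 + 1   →  a_5 = 6

6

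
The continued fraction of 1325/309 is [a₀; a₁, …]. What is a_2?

2

1325 = 4·309 + 89   →  a_0 = 4
309 = 3·89 + 42   →  a_1 = 3
89 = 2·42 + 5   →  a_2 = 2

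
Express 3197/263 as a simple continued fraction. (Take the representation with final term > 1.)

3197 = 12*263 + 41
263 = 6*41 + 17
41 = 2*17 + 7
17 = 2*7 + 3
7 = 2*3 + 1
3 = 3*1 + 0  (stop)
So 3197/263 = [12; 6, 2, 2, 2, 3].

[12; 6, 2, 2, 2, 3]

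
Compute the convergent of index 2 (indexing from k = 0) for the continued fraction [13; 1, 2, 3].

41/3

Using pₖ = aₖpₖ₋₁ + pₖ₋₂, qₖ = aₖqₖ₋₁ + qₖ₋₂ (with p₋₁=1, p₋₂=0, q₋₁=0, q₋₂=1):
  k=0: a=13, p=13, q=1
  k=1: a=1, p=14, q=1
  k=2: a=2, p=41, q=3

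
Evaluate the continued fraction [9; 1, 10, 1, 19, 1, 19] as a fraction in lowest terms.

49661/5008

Fold from the inside: start with 19/1.
  1 + 1/19 = 20/19
  19 + 19/20 = 399/20
  1 + 20/399 = 419/399
  10 + 399/419 = 4589/419
  1 + 419/4589 = 5008/4589
  9 + 4589/5008 = 49661/5008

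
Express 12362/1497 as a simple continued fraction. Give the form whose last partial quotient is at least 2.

[8; 3, 1, 7, 4, 1, 2, 3]

12362 = 8·1497 + 386
1497 = 3·386 + 339
386 = 1·339 + 47
339 = 7·47 + 10
47 = 4·10 + 7
10 = 1·7 + 3
7 = 2·3 + 1
3 = 3·1 + 0  (stop)
So 12362/1497 = [8; 3, 1, 7, 4, 1, 2, 3].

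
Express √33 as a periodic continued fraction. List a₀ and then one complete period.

[5; 1, 2, 1, 10]

a₀ = ⌊√33⌋ = 5.
With m₀=0, d₀=1 and mₖ₊₁ = dₖaₖ − mₖ, dₖ₊₁ = (n − mₖ₊₁²)/dₖ, aₖ₊₁ = ⌊(a₀+mₖ₊₁)/dₖ₊₁⌋:
  k=1: m=5, d=8, a=1
  k=2: m=3, d=3, a=2
  k=3: m=3, d=8, a=1
  k=4: m=5, d=1, a=10
d=1 and a=2a₀=10 at k=4, so the next step gives (m, d) = (5, 8) again — its k=1 value — and the period has length 4.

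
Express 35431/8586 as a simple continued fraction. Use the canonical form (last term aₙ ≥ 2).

[4; 7, 1, 8, 1, 7, 2, 6]

35431 = 4·8586 + 1087
8586 = 7·1087 + 977
1087 = 1·977 + 110
977 = 8·110 + 97
110 = 1·97 + 13
97 = 7·13 + 6
13 = 2·6 + 1
6 = 6·1 + 0  (stop)
So 35431/8586 = [4; 7, 1, 8, 1, 7, 2, 6].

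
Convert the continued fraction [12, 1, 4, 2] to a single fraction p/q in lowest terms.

Fold from the inside: start with 2/1.
  4 + 1/2 = 9/2
  1 + 2/9 = 11/9
  12 + 9/11 = 141/11

141/11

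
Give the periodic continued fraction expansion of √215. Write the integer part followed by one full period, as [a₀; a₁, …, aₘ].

a₀ = ⌊√215⌋ = 14.

[14; 1, 1, 1, 28]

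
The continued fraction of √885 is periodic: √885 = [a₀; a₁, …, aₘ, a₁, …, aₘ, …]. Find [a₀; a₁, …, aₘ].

a₀ = ⌊√885⌋ = 29.
With m₀=0, d₀=1 and mₖ₊₁ = dₖaₖ − mₖ, dₖ₊₁ = (n − mₖ₊₁²)/dₖ, aₖ₊₁ = ⌊(a₀+mₖ₊₁)/dₖ₊₁⌋:
  k=1: m=29, d=44, a=1
  k=2: m=15, d=15, a=2
  k=3: m=15, d=44, a=1
  k=4: m=29, d=1, a=58
d=1 and a=2a₀=58 at k=4, so the next step gives (m, d) = (29, 44) again — its k=1 value — and the period has length 4.

[29; 1, 2, 1, 58]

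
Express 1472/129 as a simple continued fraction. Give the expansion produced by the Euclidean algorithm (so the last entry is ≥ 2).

1472 = 11*129 + 53
129 = 2*53 + 23
53 = 2*23 + 7
23 = 3*7 + 2
7 = 3*2 + 1
2 = 2*1 + 0  (stop)
So 1472/129 = [11; 2, 2, 3, 3, 2].

[11; 2, 2, 3, 3, 2]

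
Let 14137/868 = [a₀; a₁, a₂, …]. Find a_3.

14137 = 16·868 + 249   →  a_0 = 16
868 = 3·249 + 121   →  a_1 = 3
249 = 2·121 + 7   →  a_2 = 2
121 = 17·7 + 2   →  a_3 = 17

17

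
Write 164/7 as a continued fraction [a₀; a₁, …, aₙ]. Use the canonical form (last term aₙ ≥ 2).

164 = 23×7 + 3
7 = 2×3 + 1
3 = 3×1 + 0  (stop)
So 164/7 = [23; 2, 3].

[23; 2, 3]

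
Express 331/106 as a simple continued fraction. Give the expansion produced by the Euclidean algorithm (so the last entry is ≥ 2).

[3; 8, 6, 2]

331 = 3·106 + 13
106 = 8·13 + 2
13 = 6·2 + 1
2 = 2·1 + 0  (stop)
So 331/106 = [3; 8, 6, 2].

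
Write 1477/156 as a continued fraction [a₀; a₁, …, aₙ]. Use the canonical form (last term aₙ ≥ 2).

[9; 2, 7, 3, 3]

1477 = 9*156 + 73
156 = 2*73 + 10
73 = 7*10 + 3
10 = 3*3 + 1
3 = 3*1 + 0  (stop)
So 1477/156 = [9; 2, 7, 3, 3].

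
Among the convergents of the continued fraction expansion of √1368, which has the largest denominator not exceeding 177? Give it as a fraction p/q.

√1368 = [36; 1, 72, …] (period length 2).
Convergents:
  p_0/q_0 = 36/1
  p_1/q_1 = 37/1
  p_2/q_2 = 2700/73
  p_3/q_3 = 2737/74
  p_4/q_4 = 199764/5401
q_3 = 74 ≤ 177 < 5401 = q_4, so the answer is 2737/74.

2737/74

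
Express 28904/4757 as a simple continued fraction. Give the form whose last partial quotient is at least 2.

28904 = 6·4757 + 362
4757 = 13·362 + 51
362 = 7·51 + 5
51 = 10·5 + 1
5 = 5·1 + 0  (stop)
So 28904/4757 = [6; 13, 7, 10, 5].

[6; 13, 7, 10, 5]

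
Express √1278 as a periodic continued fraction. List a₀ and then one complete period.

[35; 1, 2, 1, 70]

a₀ = ⌊√1278⌋ = 35.
With m₀=0, d₀=1 and mₖ₊₁ = dₖaₖ − mₖ, dₖ₊₁ = (n − mₖ₊₁²)/dₖ, aₖ₊₁ = ⌊(a₀+mₖ₊₁)/dₖ₊₁⌋:
  k=1: m=35, d=53, a=1
  k=2: m=18, d=18, a=2
  k=3: m=18, d=53, a=1
  k=4: m=35, d=1, a=70
d=1 and a=2a₀=70 at k=4, so the next step gives (m, d) = (35, 53) again — its k=1 value — and the period has length 4.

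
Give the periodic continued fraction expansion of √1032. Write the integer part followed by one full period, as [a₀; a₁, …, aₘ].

a₀ = ⌊√1032⌋ = 32.

[32; 8, 64]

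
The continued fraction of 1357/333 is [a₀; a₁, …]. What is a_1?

13

1357 = 4·333 + 25   →  a_0 = 4
333 = 13·25 + 8   →  a_1 = 13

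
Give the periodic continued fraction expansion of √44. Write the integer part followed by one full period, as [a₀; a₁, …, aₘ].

[6; 1, 1, 1, 2, 1, 1, 1, 12]

a₀ = ⌊√44⌋ = 6.
With m₀=0, d₀=1 and mₖ₊₁ = dₖaₖ − mₖ, dₖ₊₁ = (n − mₖ₊₁²)/dₖ, aₖ₊₁ = ⌊(a₀+mₖ₊₁)/dₖ₊₁⌋:
  k=1: m=6, d=8, a=1
  k=2: m=2, d=5, a=1
  k=3: m=3, d=7, a=1
  k=4: m=4, d=4, a=2
  k=5: m=4, d=7, a=1
  k=6: m=3, d=5, a=1
  k=7: m=2, d=8, a=1
  k=8: m=6, d=1, a=12
d=1 and a=2a₀=12 at k=8, so the next step gives (m, d) = (6, 8) again — its k=1 value — and the period has length 8.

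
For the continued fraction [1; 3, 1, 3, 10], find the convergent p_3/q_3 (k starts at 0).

19/15

Using pₖ = aₖpₖ₋₁ + pₖ₋₂, qₖ = aₖqₖ₋₁ + qₖ₋₂ (with p₋₁=1, p₋₂=0, q₋₁=0, q₋₂=1):
  k=0: a=1, p=1, q=1
  k=1: a=3, p=4, q=3
  k=2: a=1, p=5, q=4
  k=3: a=3, p=19, q=15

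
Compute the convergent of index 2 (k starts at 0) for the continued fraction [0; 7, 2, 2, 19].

Using pₖ = aₖpₖ₋₁ + pₖ₋₂, qₖ = aₖqₖ₋₁ + qₖ₋₂ (with p₋₁=1, p₋₂=0, q₋₁=0, q₋₂=1):
  k=0: a=0, p=0, q=1
  k=1: a=7, p=1, q=7
  k=2: a=2, p=2, q=15

2/15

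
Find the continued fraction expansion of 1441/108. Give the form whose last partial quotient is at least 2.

1441 = 13×108 + 37
108 = 2×37 + 34
37 = 1×34 + 3
34 = 11×3 + 1
3 = 3×1 + 0  (stop)
So 1441/108 = [13; 2, 1, 11, 3].

[13; 2, 1, 11, 3]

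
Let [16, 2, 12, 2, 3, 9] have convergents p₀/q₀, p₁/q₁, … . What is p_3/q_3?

Using pₖ = aₖpₖ₋₁ + pₖ₋₂, qₖ = aₖqₖ₋₁ + qₖ₋₂ (with p₋₁=1, p₋₂=0, q₋₁=0, q₋₂=1):
  k=0: a=16, p=16, q=1
  k=1: a=2, p=33, q=2
  k=2: a=12, p=412, q=25
  k=3: a=2, p=857, q=52

857/52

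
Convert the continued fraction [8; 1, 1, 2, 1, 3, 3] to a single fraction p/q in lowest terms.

729/85

Fold from the inside: start with 3/1.
  3 + 1/3 = 10/3
  1 + 3/10 = 13/10
  2 + 10/13 = 36/13
  1 + 13/36 = 49/36
  1 + 36/49 = 85/49
  8 + 49/85 = 729/85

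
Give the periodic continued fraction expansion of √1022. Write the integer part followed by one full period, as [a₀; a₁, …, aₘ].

[31; 1, 30, 1, 62]

a₀ = ⌊√1022⌋ = 31.
With m₀=0, d₀=1 and mₖ₊₁ = dₖaₖ − mₖ, dₖ₊₁ = (n − mₖ₊₁²)/dₖ, aₖ₊₁ = ⌊(a₀+mₖ₊₁)/dₖ₊₁⌋:
  k=1: m=31, d=61, a=1
  k=2: m=30, d=2, a=30
  k=3: m=30, d=61, a=1
  k=4: m=31, d=1, a=62
d=1 and a=2a₀=62 at k=4, so the next step gives (m, d) = (31, 61) again — its k=1 value — and the period has length 4.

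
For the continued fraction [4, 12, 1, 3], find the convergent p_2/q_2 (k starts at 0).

Using pₖ = aₖpₖ₋₁ + pₖ₋₂, qₖ = aₖqₖ₋₁ + qₖ₋₂ (with p₋₁=1, p₋₂=0, q₋₁=0, q₋₂=1):
  k=0: a=4, p=4, q=1
  k=1: a=12, p=49, q=12
  k=2: a=1, p=53, q=13

53/13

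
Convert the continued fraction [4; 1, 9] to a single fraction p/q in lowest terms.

Fold from the inside: start with 9/1.
  1 + 1/9 = 10/9
  4 + 9/10 = 49/10

49/10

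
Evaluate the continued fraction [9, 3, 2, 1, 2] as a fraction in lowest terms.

251/27

Using pₖ = aₖpₖ₋₁ + pₖ₋₂ and qₖ = aₖqₖ₋₁ + qₖ₋₂:
  k=0: a=9, p=9, q=1
  k=1: a=3, p=28, q=3
  k=2: a=2, p=65, q=7
  k=3: a=1, p=93, q=10
  k=4: a=2, p=251, q=27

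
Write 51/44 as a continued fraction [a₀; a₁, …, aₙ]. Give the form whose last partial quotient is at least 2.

[1; 6, 3, 2]

51 = 1*44 + 7
44 = 6*7 + 2
7 = 3*2 + 1
2 = 2*1 + 0  (stop)
So 51/44 = [1; 6, 3, 2].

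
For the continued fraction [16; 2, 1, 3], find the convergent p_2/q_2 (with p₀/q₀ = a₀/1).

Using pₖ = aₖpₖ₋₁ + pₖ₋₂, qₖ = aₖqₖ₋₁ + qₖ₋₂ (with p₋₁=1, p₋₂=0, q₋₁=0, q₋₂=1):
  k=0: a=16, p=16, q=1
  k=1: a=2, p=33, q=2
  k=2: a=1, p=49, q=3

49/3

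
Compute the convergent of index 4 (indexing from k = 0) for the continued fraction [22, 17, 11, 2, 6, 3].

Using pₖ = aₖpₖ₋₁ + pₖ₋₂, qₖ = aₖqₖ₋₁ + qₖ₋₂ (with p₋₁=1, p₋₂=0, q₋₁=0, q₋₂=1):
  k=0: a=22, p=22, q=1
  k=1: a=17, p=375, q=17
  k=2: a=11, p=4147, q=188
  k=3: a=2, p=8669, q=393
  k=4: a=6, p=56161, q=2546

56161/2546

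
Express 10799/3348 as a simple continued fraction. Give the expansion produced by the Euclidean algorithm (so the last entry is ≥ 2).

10799 = 3*3348 + 755
3348 = 4*755 + 328
755 = 2*328 + 99
328 = 3*99 + 31
99 = 3*31 + 6
31 = 5*6 + 1
6 = 6*1 + 0  (stop)
So 10799/3348 = [3; 4, 2, 3, 3, 5, 6].

[3; 4, 2, 3, 3, 5, 6]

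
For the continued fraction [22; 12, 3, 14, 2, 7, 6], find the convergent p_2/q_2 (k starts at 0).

Using pₖ = aₖpₖ₋₁ + pₖ₋₂, qₖ = aₖqₖ₋₁ + qₖ₋₂ (with p₋₁=1, p₋₂=0, q₋₁=0, q₋₂=1):
  k=0: a=22, p=22, q=1
  k=1: a=12, p=265, q=12
  k=2: a=3, p=817, q=37

817/37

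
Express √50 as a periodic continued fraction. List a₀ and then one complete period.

[7; 14]

a₀ = ⌊√50⌋ = 7.
With m₀=0, d₀=1 and mₖ₊₁ = dₖaₖ − mₖ, dₖ₊₁ = (n − mₖ₊₁²)/dₖ, aₖ₊₁ = ⌊(a₀+mₖ₊₁)/dₖ₊₁⌋:
  k=1: m=7, d=1, a=14
d=1 and a=2a₀=14 at k=1, so the next step gives (m, d) = (7, 1) again — its k=1 value — and the period has length 1.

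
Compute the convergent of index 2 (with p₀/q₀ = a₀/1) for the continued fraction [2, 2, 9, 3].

47/19

Using pₖ = aₖpₖ₋₁ + pₖ₋₂, qₖ = aₖqₖ₋₁ + qₖ₋₂ (with p₋₁=1, p₋₂=0, q₋₁=0, q₋₂=1):
  k=0: a=2, p=2, q=1
  k=1: a=2, p=5, q=2
  k=2: a=9, p=47, q=19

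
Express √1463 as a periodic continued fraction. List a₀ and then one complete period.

a₀ = ⌊√1463⌋ = 38.
With m₀=0, d₀=1 and mₖ₊₁ = dₖaₖ − mₖ, dₖ₊₁ = (n − mₖ₊₁²)/dₖ, aₖ₊₁ = ⌊(a₀+mₖ₊₁)/dₖ₊₁⌋:
  k=1: m=38, d=19, a=4
  k=2: m=38, d=1, a=76
d=1 and a=2a₀=76 at k=2, so the next step gives (m, d) = (38, 19) again — its k=1 value — and the period has length 2.

[38; 4, 76]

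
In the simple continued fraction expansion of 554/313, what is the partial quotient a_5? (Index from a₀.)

7

554 = 1·313 + 241   →  a_0 = 1
313 = 1·241 + 72   →  a_1 = 1
241 = 3·72 + 25   →  a_2 = 3
72 = 2·25 + 22   →  a_3 = 2
25 = 1·22 + 3   →  a_4 = 1
22 = 7·3 + 1   →  a_5 = 7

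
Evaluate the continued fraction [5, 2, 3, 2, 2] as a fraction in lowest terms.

212/39

Fold from the inside: start with 2/1.
  2 + 1/2 = 5/2
  3 + 2/5 = 17/5
  2 + 5/17 = 39/17
  5 + 17/39 = 212/39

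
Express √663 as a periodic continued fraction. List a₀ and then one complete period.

[25; 1, 2, 1, 50]

a₀ = ⌊√663⌋ = 25.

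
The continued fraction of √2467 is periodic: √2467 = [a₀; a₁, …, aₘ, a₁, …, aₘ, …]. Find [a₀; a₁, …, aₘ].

[49; 1, 2, 49, 2, 1, 98]

a₀ = ⌊√2467⌋ = 49.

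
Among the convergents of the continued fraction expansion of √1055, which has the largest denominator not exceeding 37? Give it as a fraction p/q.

812/25

√1055 = [32; 2, 12, 2, 64, …] (period length 4).
Convergents:
  p_0/q_0 = 32/1
  p_1/q_1 = 65/2
  p_2/q_2 = 812/25
  p_3/q_3 = 1689/52
q_2 = 25 ≤ 37 < 52 = q_3, so the answer is 812/25.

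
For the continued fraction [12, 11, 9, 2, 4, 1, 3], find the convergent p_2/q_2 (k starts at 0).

1209/100

Using pₖ = aₖpₖ₋₁ + pₖ₋₂, qₖ = aₖqₖ₋₁ + qₖ₋₂ (with p₋₁=1, p₋₂=0, q₋₁=0, q₋₂=1):
  k=0: a=12, p=12, q=1
  k=1: a=11, p=133, q=11
  k=2: a=9, p=1209, q=100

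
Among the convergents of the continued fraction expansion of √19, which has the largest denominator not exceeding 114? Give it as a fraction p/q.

√19 = [4; 2, 1, 3, 1, 2, 8, …] (period length 6).
Convergents:
  p_0/q_0 = 4/1
  p_1/q_1 = 9/2
  p_2/q_2 = 13/3
  p_3/q_3 = 48/11
  p_4/q_4 = 61/14
  p_5/q_5 = 170/39
  p_6/q_6 = 1421/326
q_5 = 39 ≤ 114 < 326 = q_6, so the answer is 170/39.

170/39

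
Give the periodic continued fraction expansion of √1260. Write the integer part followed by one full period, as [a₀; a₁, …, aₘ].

[35; 2, 70]

a₀ = ⌊√1260⌋ = 35.
With m₀=0, d₀=1 and mₖ₊₁ = dₖaₖ − mₖ, dₖ₊₁ = (n − mₖ₊₁²)/dₖ, aₖ₊₁ = ⌊(a₀+mₖ₊₁)/dₖ₊₁⌋:
  k=1: m=35, d=35, a=2
  k=2: m=35, d=1, a=70
d=1 and a=2a₀=70 at k=2, so the next step gives (m, d) = (35, 35) again — its k=1 value — and the period has length 2.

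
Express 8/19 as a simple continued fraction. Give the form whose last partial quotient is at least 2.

8 = 0×19 + 8
19 = 2×8 + 3
8 = 2×3 + 2
3 = 1×2 + 1
2 = 2×1 + 0  (stop)
So 8/19 = [0; 2, 2, 1, 2].

[0; 2, 2, 1, 2]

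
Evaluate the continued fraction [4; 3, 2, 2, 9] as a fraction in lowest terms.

687/160

Using pₖ = aₖpₖ₋₁ + pₖ₋₂ and qₖ = aₖqₖ₋₁ + qₖ₋₂:
  k=0: a=4, p=4, q=1
  k=1: a=3, p=13, q=3
  k=2: a=2, p=30, q=7
  k=3: a=2, p=73, q=17
  k=4: a=9, p=687, q=160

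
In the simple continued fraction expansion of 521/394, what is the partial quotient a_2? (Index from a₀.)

521 = 1·394 + 127   →  a_0 = 1
394 = 3·127 + 13   →  a_1 = 3
127 = 9·13 + 10   →  a_2 = 9

9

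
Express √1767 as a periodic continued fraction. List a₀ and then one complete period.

[42; 28, 84]

a₀ = ⌊√1767⌋ = 42.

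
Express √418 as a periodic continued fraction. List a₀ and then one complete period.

[20; 2, 4, 20, 4, 2, 40]

a₀ = ⌊√418⌋ = 20.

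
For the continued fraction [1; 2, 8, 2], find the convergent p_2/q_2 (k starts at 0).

25/17

Using pₖ = aₖpₖ₋₁ + pₖ₋₂, qₖ = aₖqₖ₋₁ + qₖ₋₂ (with p₋₁=1, p₋₂=0, q₋₁=0, q₋₂=1):
  k=0: a=1, p=1, q=1
  k=1: a=2, p=3, q=2
  k=2: a=8, p=25, q=17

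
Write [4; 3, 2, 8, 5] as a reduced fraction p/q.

Fold from the inside: start with 5/1.
  8 + 1/5 = 41/5
  2 + 5/41 = 87/41
  3 + 41/87 = 302/87
  4 + 87/302 = 1295/302

1295/302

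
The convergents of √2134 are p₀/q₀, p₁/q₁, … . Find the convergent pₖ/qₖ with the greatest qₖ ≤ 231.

√2134 = [46; 5, 8, 5, 92, …] (period length 4).
Convergents:
  p_0/q_0 = 46/1
  p_1/q_1 = 231/5
  p_2/q_2 = 1894/41
  p_3/q_3 = 9701/210
  p_4/q_4 = 894386/19361
q_3 = 210 ≤ 231 < 19361 = q_4, so the answer is 9701/210.

9701/210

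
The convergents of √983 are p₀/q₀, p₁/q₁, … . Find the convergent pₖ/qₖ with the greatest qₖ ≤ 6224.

√983 = [31; 2, 1, 5, 31, 5, 1, 2, 62, …] (period length 8).
Convergents:
  p_0/q_0 = 31/1
  p_1/q_1 = 63/2
  p_2/q_2 = 94/3
  p_3/q_3 = 533/17
  p_4/q_4 = 16617/530
  p_5/q_5 = 83618/2667
  p_6/q_6 = 100235/3197
  p_7/q_7 = 284088/9061
q_6 = 3197 ≤ 6224 < 9061 = q_7, so the answer is 100235/3197.

100235/3197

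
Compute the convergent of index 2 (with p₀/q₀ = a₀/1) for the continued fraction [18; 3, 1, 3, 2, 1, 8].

Using pₖ = aₖpₖ₋₁ + pₖ₋₂, qₖ = aₖqₖ₋₁ + qₖ₋₂ (with p₋₁=1, p₋₂=0, q₋₁=0, q₋₂=1):
  k=0: a=18, p=18, q=1
  k=1: a=3, p=55, q=3
  k=2: a=1, p=73, q=4

73/4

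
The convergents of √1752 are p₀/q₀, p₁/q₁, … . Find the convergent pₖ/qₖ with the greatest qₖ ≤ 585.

24277/580

√1752 = [41; 1, 5, 1, 82, …] (period length 4).
Convergents:
  p_0/q_0 = 41/1
  p_1/q_1 = 42/1
  p_2/q_2 = 251/6
  p_3/q_3 = 293/7
  p_4/q_4 = 24277/580
  p_5/q_5 = 24570/587
q_4 = 580 ≤ 585 < 587 = q_5, so the answer is 24277/580.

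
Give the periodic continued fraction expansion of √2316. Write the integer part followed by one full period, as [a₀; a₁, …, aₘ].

[48; 8, 96]

a₀ = ⌊√2316⌋ = 48.
With m₀=0, d₀=1 and mₖ₊₁ = dₖaₖ − mₖ, dₖ₊₁ = (n − mₖ₊₁²)/dₖ, aₖ₊₁ = ⌊(a₀+mₖ₊₁)/dₖ₊₁⌋:
  k=1: m=48, d=12, a=8
  k=2: m=48, d=1, a=96
d=1 and a=2a₀=96 at k=2, so the next step gives (m, d) = (48, 12) again — its k=1 value — and the period has length 2.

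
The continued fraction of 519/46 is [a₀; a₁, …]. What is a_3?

1

519 = 11·46 + 13   →  a_0 = 11
46 = 3·13 + 7   →  a_1 = 3
13 = 1·7 + 6   →  a_2 = 1
7 = 1·6 + 1   →  a_3 = 1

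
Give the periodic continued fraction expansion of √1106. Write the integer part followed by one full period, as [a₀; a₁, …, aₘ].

[33; 3, 1, 8, 1, 3, 66]

a₀ = ⌊√1106⌋ = 33.
With m₀=0, d₀=1 and mₖ₊₁ = dₖaₖ − mₖ, dₖ₊₁ = (n − mₖ₊₁²)/dₖ, aₖ₊₁ = ⌊(a₀+mₖ₊₁)/dₖ₊₁⌋:
  k=1: m=33, d=17, a=3
  k=2: m=18, d=46, a=1
  k=3: m=28, d=7, a=8
  k=4: m=28, d=46, a=1
  k=5: m=18, d=17, a=3
  k=6: m=33, d=1, a=66
d=1 and a=2a₀=66 at k=6, so the next step gives (m, d) = (33, 17) again — its k=1 value — and the period has length 6.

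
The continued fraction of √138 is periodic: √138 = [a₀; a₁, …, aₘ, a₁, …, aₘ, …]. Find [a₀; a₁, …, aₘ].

[11; 1, 2, 1, 22]

a₀ = ⌊√138⌋ = 11.
With m₀=0, d₀=1 and mₖ₊₁ = dₖaₖ − mₖ, dₖ₊₁ = (n − mₖ₊₁²)/dₖ, aₖ₊₁ = ⌊(a₀+mₖ₊₁)/dₖ₊₁⌋:
  k=1: m=11, d=17, a=1
  k=2: m=6, d=6, a=2
  k=3: m=6, d=17, a=1
  k=4: m=11, d=1, a=22
d=1 and a=2a₀=22 at k=4, so the next step gives (m, d) = (11, 17) again — its k=1 value — and the period has length 4.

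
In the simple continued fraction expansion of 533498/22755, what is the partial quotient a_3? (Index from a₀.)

14

533498 = 23·22755 + 10133   →  a_0 = 23
22755 = 2·10133 + 2489   →  a_1 = 2
10133 = 4·2489 + 177   →  a_2 = 4
2489 = 14·177 + 11   →  a_3 = 14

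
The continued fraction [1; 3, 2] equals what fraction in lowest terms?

9/7

Fold from the inside: start with 2/1.
  3 + 1/2 = 7/2
  1 + 2/7 = 9/7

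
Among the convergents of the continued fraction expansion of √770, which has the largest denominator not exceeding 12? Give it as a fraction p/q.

√770 = [27; 1, 2, 1, 54, …] (period length 4).
Convergents:
  p_0/q_0 = 27/1
  p_1/q_1 = 28/1
  p_2/q_2 = 83/3
  p_3/q_3 = 111/4
  p_4/q_4 = 6077/219
q_3 = 4 ≤ 12 < 219 = q_4, so the answer is 111/4.

111/4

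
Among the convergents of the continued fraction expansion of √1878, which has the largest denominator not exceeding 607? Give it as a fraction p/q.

√1878 = [43; 2, 1, 42, 1, 2, 86, …] (period length 6).
Convergents:
  p_0/q_0 = 43/1
  p_1/q_1 = 87/2
  p_2/q_2 = 130/3
  p_3/q_3 = 5547/128
  p_4/q_4 = 5677/131
  p_5/q_5 = 16901/390
  p_6/q_6 = 1459163/33671
q_5 = 390 ≤ 607 < 33671 = q_6, so the answer is 16901/390.

16901/390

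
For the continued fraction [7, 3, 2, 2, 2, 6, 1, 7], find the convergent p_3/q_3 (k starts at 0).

124/17

Using pₖ = aₖpₖ₋₁ + pₖ₋₂, qₖ = aₖqₖ₋₁ + qₖ₋₂ (with p₋₁=1, p₋₂=0, q₋₁=0, q₋₂=1):
  k=0: a=7, p=7, q=1
  k=1: a=3, p=22, q=3
  k=2: a=2, p=51, q=7
  k=3: a=2, p=124, q=17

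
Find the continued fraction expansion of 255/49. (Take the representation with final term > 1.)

[5; 4, 1, 9]

255 = 5·49 + 10
49 = 4·10 + 9
10 = 1·9 + 1
9 = 9·1 + 0  (stop)
So 255/49 = [5; 4, 1, 9].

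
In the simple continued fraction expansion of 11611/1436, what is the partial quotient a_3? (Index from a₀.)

2

11611 = 8·1436 + 123   →  a_0 = 8
1436 = 11·123 + 83   →  a_1 = 11
123 = 1·83 + 40   →  a_2 = 1
83 = 2·40 + 3   →  a_3 = 2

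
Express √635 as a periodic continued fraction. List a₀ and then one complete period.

[25; 5, 50]

a₀ = ⌊√635⌋ = 25.
With m₀=0, d₀=1 and mₖ₊₁ = dₖaₖ − mₖ, dₖ₊₁ = (n − mₖ₊₁²)/dₖ, aₖ₊₁ = ⌊(a₀+mₖ₊₁)/dₖ₊₁⌋:
  k=1: m=25, d=10, a=5
  k=2: m=25, d=1, a=50
d=1 and a=2a₀=50 at k=2, so the next step gives (m, d) = (25, 10) again — its k=1 value — and the period has length 2.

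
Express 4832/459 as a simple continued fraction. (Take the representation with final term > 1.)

[10; 1, 1, 8, 1, 2, 8]

4832 = 10·459 + 242
459 = 1·242 + 217
242 = 1·217 + 25
217 = 8·25 + 17
25 = 1·17 + 8
17 = 2·8 + 1
8 = 8·1 + 0  (stop)
So 4832/459 = [10; 1, 1, 8, 1, 2, 8].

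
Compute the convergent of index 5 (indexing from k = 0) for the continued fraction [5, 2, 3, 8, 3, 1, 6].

Using pₖ = aₖpₖ₋₁ + pₖ₋₂, qₖ = aₖqₖ₋₁ + qₖ₋₂ (with p₋₁=1, p₋₂=0, q₋₁=0, q₋₂=1):
  k=0: a=5, p=5, q=1
  k=1: a=2, p=11, q=2
  k=2: a=3, p=38, q=7
  k=3: a=8, p=315, q=58
  k=4: a=3, p=983, q=181
  k=5: a=1, p=1298, q=239

1298/239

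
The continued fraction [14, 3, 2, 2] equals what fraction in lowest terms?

Using pₖ = aₖpₖ₋₁ + pₖ₋₂ and qₖ = aₖqₖ₋₁ + qₖ₋₂:
  k=0: a=14, p=14, q=1
  k=1: a=3, p=43, q=3
  k=2: a=2, p=100, q=7
  k=3: a=2, p=243, q=17

243/17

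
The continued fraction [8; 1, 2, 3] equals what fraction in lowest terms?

Fold from the inside: start with 3/1.
  2 + 1/3 = 7/3
  1 + 3/7 = 10/7
  8 + 7/10 = 87/10

87/10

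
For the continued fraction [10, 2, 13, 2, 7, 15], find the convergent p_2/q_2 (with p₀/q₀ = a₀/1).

283/27

Using pₖ = aₖpₖ₋₁ + pₖ₋₂, qₖ = aₖqₖ₋₁ + qₖ₋₂ (with p₋₁=1, p₋₂=0, q₋₁=0, q₋₂=1):
  k=0: a=10, p=10, q=1
  k=1: a=2, p=21, q=2
  k=2: a=13, p=283, q=27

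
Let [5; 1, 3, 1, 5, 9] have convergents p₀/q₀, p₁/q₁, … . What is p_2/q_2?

Using pₖ = aₖpₖ₋₁ + pₖ₋₂, qₖ = aₖqₖ₋₁ + qₖ₋₂ (with p₋₁=1, p₋₂=0, q₋₁=0, q₋₂=1):
  k=0: a=5, p=5, q=1
  k=1: a=1, p=6, q=1
  k=2: a=3, p=23, q=4

23/4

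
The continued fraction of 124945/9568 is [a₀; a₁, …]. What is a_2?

124945 = 13·9568 + 561   →  a_0 = 13
9568 = 17·561 + 31   →  a_1 = 17
561 = 18·31 + 3   →  a_2 = 18

18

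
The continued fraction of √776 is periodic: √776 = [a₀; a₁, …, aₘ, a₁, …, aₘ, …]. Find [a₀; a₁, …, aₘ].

[27; 1, 5, 1, 54]

a₀ = ⌊√776⌋ = 27.
With m₀=0, d₀=1 and mₖ₊₁ = dₖaₖ − mₖ, dₖ₊₁ = (n − mₖ₊₁²)/dₖ, aₖ₊₁ = ⌊(a₀+mₖ₊₁)/dₖ₊₁⌋:
  k=1: m=27, d=47, a=1
  k=2: m=20, d=8, a=5
  k=3: m=20, d=47, a=1
  k=4: m=27, d=1, a=54
d=1 and a=2a₀=54 at k=4, so the next step gives (m, d) = (27, 47) again — its k=1 value — and the period has length 4.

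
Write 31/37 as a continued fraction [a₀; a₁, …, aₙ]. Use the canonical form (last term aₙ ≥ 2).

[0; 1, 5, 6]

31 = 0·37 + 31
37 = 1·31 + 6
31 = 5·6 + 1
6 = 6·1 + 0  (stop)
So 31/37 = [0; 1, 5, 6].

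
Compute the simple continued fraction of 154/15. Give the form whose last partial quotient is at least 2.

[10; 3, 1, 3]

154 = 10×15 + 4
15 = 3×4 + 3
4 = 1×3 + 1
3 = 3×1 + 0  (stop)
So 154/15 = [10; 3, 1, 3].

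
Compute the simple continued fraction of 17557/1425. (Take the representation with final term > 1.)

17557 = 12×1425 + 457
1425 = 3×457 + 54
457 = 8×54 + 25
54 = 2×25 + 4
25 = 6×4 + 1
4 = 4×1 + 0  (stop)
So 17557/1425 = [12; 3, 8, 2, 6, 4].

[12; 3, 8, 2, 6, 4]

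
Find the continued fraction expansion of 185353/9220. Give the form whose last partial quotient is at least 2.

185353 = 20*9220 + 953
9220 = 9*953 + 643
953 = 1*643 + 310
643 = 2*310 + 23
310 = 13*23 + 11
23 = 2*11 + 1
11 = 11*1 + 0  (stop)
So 185353/9220 = [20; 9, 1, 2, 13, 2, 11].

[20; 9, 1, 2, 13, 2, 11]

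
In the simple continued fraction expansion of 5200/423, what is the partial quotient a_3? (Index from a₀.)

5200 = 12·423 + 124   →  a_0 = 12
423 = 3·124 + 51   →  a_1 = 3
124 = 2·51 + 22   →  a_2 = 2
51 = 2·22 + 7   →  a_3 = 2

2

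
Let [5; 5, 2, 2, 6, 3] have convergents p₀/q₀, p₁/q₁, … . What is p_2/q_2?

Using pₖ = aₖpₖ₋₁ + pₖ₋₂, qₖ = aₖqₖ₋₁ + qₖ₋₂ (with p₋₁=1, p₋₂=0, q₋₁=0, q₋₂=1):
  k=0: a=5, p=5, q=1
  k=1: a=5, p=26, q=5
  k=2: a=2, p=57, q=11

57/11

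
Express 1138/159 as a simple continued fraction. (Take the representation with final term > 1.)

1138 = 7·159 + 25
159 = 6·25 + 9
25 = 2·9 + 7
9 = 1·7 + 2
7 = 3·2 + 1
2 = 2·1 + 0  (stop)
So 1138/159 = [7; 6, 2, 1, 3, 2].

[7; 6, 2, 1, 3, 2]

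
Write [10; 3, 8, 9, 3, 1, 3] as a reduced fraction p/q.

36327/3520

Using pₖ = aₖpₖ₋₁ + pₖ₋₂ and qₖ = aₖqₖ₋₁ + qₖ₋₂:
  k=0: a=10, p=10, q=1
  k=1: a=3, p=31, q=3
  k=2: a=8, p=258, q=25
  k=3: a=9, p=2353, q=228
  k=4: a=3, p=7317, q=709
  k=5: a=1, p=9670, q=937
  k=6: a=3, p=36327, q=3520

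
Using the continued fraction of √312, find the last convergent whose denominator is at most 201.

√312 = [17; 1, 1, 1, 34, …] (period length 4).
Convergents:
  p_0/q_0 = 17/1
  p_1/q_1 = 18/1
  p_2/q_2 = 35/2
  p_3/q_3 = 53/3
  p_4/q_4 = 1837/104
  p_5/q_5 = 1890/107
  p_6/q_6 = 3727/211
q_5 = 107 ≤ 201 < 211 = q_6, so the answer is 1890/107.

1890/107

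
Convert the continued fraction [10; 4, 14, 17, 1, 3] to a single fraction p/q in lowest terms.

41628/4063

Using pₖ = aₖpₖ₋₁ + pₖ₋₂ and qₖ = aₖqₖ₋₁ + qₖ₋₂:
  k=0: a=10, p=10, q=1
  k=1: a=4, p=41, q=4
  k=2: a=14, p=584, q=57
  k=3: a=17, p=9969, q=973
  k=4: a=1, p=10553, q=1030
  k=5: a=3, p=41628, q=4063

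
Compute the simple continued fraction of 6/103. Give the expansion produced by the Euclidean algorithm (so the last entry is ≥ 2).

6 = 0×103 + 6
103 = 17×6 + 1
6 = 6×1 + 0  (stop)
So 6/103 = [0; 17, 6].

[0; 17, 6]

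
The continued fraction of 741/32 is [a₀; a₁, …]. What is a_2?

2

741 = 23·32 + 5   →  a_0 = 23
32 = 6·5 + 2   →  a_1 = 6
5 = 2·2 + 1   →  a_2 = 2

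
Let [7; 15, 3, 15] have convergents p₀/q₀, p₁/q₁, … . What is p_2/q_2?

325/46

Using pₖ = aₖpₖ₋₁ + pₖ₋₂, qₖ = aₖqₖ₋₁ + qₖ₋₂ (with p₋₁=1, p₋₂=0, q₋₁=0, q₋₂=1):
  k=0: a=7, p=7, q=1
  k=1: a=15, p=106, q=15
  k=2: a=3, p=325, q=46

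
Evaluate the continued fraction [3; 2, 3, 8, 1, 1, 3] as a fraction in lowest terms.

1489/434

Using pₖ = aₖpₖ₋₁ + pₖ₋₂ and qₖ = aₖqₖ₋₁ + qₖ₋₂:
  k=0: a=3, p=3, q=1
  k=1: a=2, p=7, q=2
  k=2: a=3, p=24, q=7
  k=3: a=8, p=199, q=58
  k=4: a=1, p=223, q=65
  k=5: a=1, p=422, q=123
  k=6: a=3, p=1489, q=434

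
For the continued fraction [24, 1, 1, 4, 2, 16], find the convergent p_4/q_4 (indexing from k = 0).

Using pₖ = aₖpₖ₋₁ + pₖ₋₂, qₖ = aₖqₖ₋₁ + qₖ₋₂ (with p₋₁=1, p₋₂=0, q₋₁=0, q₋₂=1):
  k=0: a=24, p=24, q=1
  k=1: a=1, p=25, q=1
  k=2: a=1, p=49, q=2
  k=3: a=4, p=221, q=9
  k=4: a=2, p=491, q=20

491/20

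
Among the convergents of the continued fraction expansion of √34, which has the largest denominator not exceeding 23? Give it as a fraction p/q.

35/6

√34 = [5; 1, 4, 1, 10, …] (period length 4).
Convergents:
  p_0/q_0 = 5/1
  p_1/q_1 = 6/1
  p_2/q_2 = 29/5
  p_3/q_3 = 35/6
  p_4/q_4 = 379/65
q_3 = 6 ≤ 23 < 65 = q_4, so the answer is 35/6.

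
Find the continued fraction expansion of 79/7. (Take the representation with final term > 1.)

79 = 11*7 + 2
7 = 3*2 + 1
2 = 2*1 + 0  (stop)
So 79/7 = [11; 3, 2].

[11; 3, 2]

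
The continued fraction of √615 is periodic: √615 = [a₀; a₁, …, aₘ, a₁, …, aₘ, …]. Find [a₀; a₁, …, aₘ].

[24; 1, 3, 1, 48]

a₀ = ⌊√615⌋ = 24.
With m₀=0, d₀=1 and mₖ₊₁ = dₖaₖ − mₖ, dₖ₊₁ = (n − mₖ₊₁²)/dₖ, aₖ₊₁ = ⌊(a₀+mₖ₊₁)/dₖ₊₁⌋:
  k=1: m=24, d=39, a=1
  k=2: m=15, d=10, a=3
  k=3: m=15, d=39, a=1
  k=4: m=24, d=1, a=48
d=1 and a=2a₀=48 at k=4, so the next step gives (m, d) = (24, 39) again — its k=1 value — and the period has length 4.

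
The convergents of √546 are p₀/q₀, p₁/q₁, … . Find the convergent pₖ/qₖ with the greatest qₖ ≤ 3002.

65707/2812

√546 = [23; 2, 1, 2, 1, 2, 46, …] (period length 6).
Convergents:
  p_0/q_0 = 23/1
  p_1/q_1 = 47/2
  p_2/q_2 = 70/3
  p_3/q_3 = 187/8
  p_4/q_4 = 257/11
  p_5/q_5 = 701/30
  p_6/q_6 = 32503/1391
  p_7/q_7 = 65707/2812
  p_8/q_8 = 98210/4203
q_7 = 2812 ≤ 3002 < 4203 = q_8, so the answer is 65707/2812.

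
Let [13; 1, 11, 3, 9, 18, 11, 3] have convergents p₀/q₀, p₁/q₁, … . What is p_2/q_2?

Using pₖ = aₖpₖ₋₁ + pₖ₋₂, qₖ = aₖqₖ₋₁ + qₖ₋₂ (with p₋₁=1, p₋₂=0, q₋₁=0, q₋₂=1):
  k=0: a=13, p=13, q=1
  k=1: a=1, p=14, q=1
  k=2: a=11, p=167, q=12

167/12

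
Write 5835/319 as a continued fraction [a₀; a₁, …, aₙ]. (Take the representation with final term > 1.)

5835 = 18·319 + 93
319 = 3·93 + 40
93 = 2·40 + 13
40 = 3·13 + 1
13 = 13·1 + 0  (stop)
So 5835/319 = [18; 3, 2, 3, 13].

[18; 3, 2, 3, 13]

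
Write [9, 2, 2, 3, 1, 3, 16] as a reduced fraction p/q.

Fold from the inside: start with 16/1.
  3 + 1/16 = 49/16
  1 + 16/49 = 65/49
  3 + 49/65 = 244/65
  2 + 65/244 = 553/244
  2 + 244/553 = 1350/553
  9 + 553/1350 = 12703/1350

12703/1350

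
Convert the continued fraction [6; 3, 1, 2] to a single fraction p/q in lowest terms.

Fold from the inside: start with 2/1.
  1 + 1/2 = 3/2
  3 + 2/3 = 11/3
  6 + 3/11 = 69/11

69/11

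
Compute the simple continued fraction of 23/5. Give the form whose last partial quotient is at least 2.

[4; 1, 1, 2]

23 = 4×5 + 3
5 = 1×3 + 2
3 = 1×2 + 1
2 = 2×1 + 0  (stop)
So 23/5 = [4; 1, 1, 2].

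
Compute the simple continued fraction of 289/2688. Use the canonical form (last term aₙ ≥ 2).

[0; 9, 3, 3, 9, 3]

289 = 0*2688 + 289
2688 = 9*289 + 87
289 = 3*87 + 28
87 = 3*28 + 3
28 = 9*3 + 1
3 = 3*1 + 0  (stop)
So 289/2688 = [0; 9, 3, 3, 9, 3].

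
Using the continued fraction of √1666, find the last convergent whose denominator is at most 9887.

200369/4909

√1666 = [40; 1, 4, 2, 4, 1, 80, …] (period length 6).
Convergents:
  p_0/q_0 = 40/1
  p_1/q_1 = 41/1
  p_2/q_2 = 204/5
  p_3/q_3 = 449/11
  p_4/q_4 = 2000/49
  p_5/q_5 = 2449/60
  p_6/q_6 = 197920/4849
  p_7/q_7 = 200369/4909
  p_8/q_8 = 999396/24485
q_7 = 4909 ≤ 9887 < 24485 = q_8, so the answer is 200369/4909.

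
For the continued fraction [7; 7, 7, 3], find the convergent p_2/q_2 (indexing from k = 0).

357/50

Using pₖ = aₖpₖ₋₁ + pₖ₋₂, qₖ = aₖqₖ₋₁ + qₖ₋₂ (with p₋₁=1, p₋₂=0, q₋₁=0, q₋₂=1):
  k=0: a=7, p=7, q=1
  k=1: a=7, p=50, q=7
  k=2: a=7, p=357, q=50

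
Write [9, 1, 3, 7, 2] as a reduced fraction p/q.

Using pₖ = aₖpₖ₋₁ + pₖ₋₂ and qₖ = aₖqₖ₋₁ + qₖ₋₂:
  k=0: a=9, p=9, q=1
  k=1: a=1, p=10, q=1
  k=2: a=3, p=39, q=4
  k=3: a=7, p=283, q=29
  k=4: a=2, p=605, q=62

605/62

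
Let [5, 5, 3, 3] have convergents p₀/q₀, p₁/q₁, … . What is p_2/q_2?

Using pₖ = aₖpₖ₋₁ + pₖ₋₂, qₖ = aₖqₖ₋₁ + qₖ₋₂ (with p₋₁=1, p₋₂=0, q₋₁=0, q₋₂=1):
  k=0: a=5, p=5, q=1
  k=1: a=5, p=26, q=5
  k=2: a=3, p=83, q=16

83/16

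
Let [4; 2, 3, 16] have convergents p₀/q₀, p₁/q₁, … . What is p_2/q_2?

31/7

Using pₖ = aₖpₖ₋₁ + pₖ₋₂, qₖ = aₖqₖ₋₁ + qₖ₋₂ (with p₋₁=1, p₋₂=0, q₋₁=0, q₋₂=1):
  k=0: a=4, p=4, q=1
  k=1: a=2, p=9, q=2
  k=2: a=3, p=31, q=7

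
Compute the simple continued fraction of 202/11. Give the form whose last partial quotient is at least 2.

202 = 18×11 + 4
11 = 2×4 + 3
4 = 1×3 + 1
3 = 3×1 + 0  (stop)
So 202/11 = [18; 2, 1, 3].

[18; 2, 1, 3]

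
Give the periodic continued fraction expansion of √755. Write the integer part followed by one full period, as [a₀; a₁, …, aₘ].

[27; 2, 10, 2, 54]

a₀ = ⌊√755⌋ = 27.
With m₀=0, d₀=1 and mₖ₊₁ = dₖaₖ − mₖ, dₖ₊₁ = (n − mₖ₊₁²)/dₖ, aₖ₊₁ = ⌊(a₀+mₖ₊₁)/dₖ₊₁⌋:
  k=1: m=27, d=26, a=2
  k=2: m=25, d=5, a=10
  k=3: m=25, d=26, a=2
  k=4: m=27, d=1, a=54
d=1 and a=2a₀=54 at k=4, so the next step gives (m, d) = (27, 26) again — its k=1 value — and the period has length 4.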